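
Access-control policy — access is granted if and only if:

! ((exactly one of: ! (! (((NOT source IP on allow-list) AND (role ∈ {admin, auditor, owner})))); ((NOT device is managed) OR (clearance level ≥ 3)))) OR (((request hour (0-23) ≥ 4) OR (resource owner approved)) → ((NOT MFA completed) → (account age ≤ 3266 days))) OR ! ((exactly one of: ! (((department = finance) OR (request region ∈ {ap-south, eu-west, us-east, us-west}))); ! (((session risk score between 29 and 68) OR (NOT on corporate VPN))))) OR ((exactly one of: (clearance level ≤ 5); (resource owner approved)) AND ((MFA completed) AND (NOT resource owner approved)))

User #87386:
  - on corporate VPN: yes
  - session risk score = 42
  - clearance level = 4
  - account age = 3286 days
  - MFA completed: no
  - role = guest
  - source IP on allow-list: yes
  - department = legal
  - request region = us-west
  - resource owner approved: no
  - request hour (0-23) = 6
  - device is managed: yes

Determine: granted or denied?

Atomic conditions:
  NOT source IP on allow-list: yes → false
  role ∈ {admin, auditor, owner}: guest is not in the set → false
  NOT device is managed: yes → false
  clearance level ≥ 3: 4 ≥ 3 is true
  request hour (0-23) ≥ 4: 6 ≥ 4 is true
  resource owner approved: no → false
  NOT MFA completed: no → true
  account age ≤ 3266 days: 3286 ≤ 3266 is false
  department = finance: legal == finance is false
  request region ∈ {ap-south, eu-west, us-east, us-west}: us-west is in the set → true
  session risk score between 29 and 68: 42 in [29, 68] is true
  NOT on corporate VPN: yes → false
  clearance level ≤ 5: 4 ≤ 5 is true
  MFA completed: no → false
  NOT resource owner approved: no → true
Combine:
[1.1.1.1.1] false AND false = false
[1.1.1.1] NOT false = true
[1.1.1] NOT true = false
[1.1.2] false OR true = true
[1.1] exactly-one(false, true) = true
[1] NOT true = false
[2.1] true OR false = true
[2.2] true → false = false
[2] true → false = false
[3.1.1.1] false OR true = true
[3.1.1] NOT true = false
[3.1.2.1] true OR false = true
[3.1.2] NOT true = false
[3.1] exactly-one(false, false) = false
[3] NOT false = true
[4.1] exactly-one(true, false) = true
[4.2] false AND true = false
[4] true AND false = false
[root] false OR false OR true OR false = true
Overall: true → granted

Granted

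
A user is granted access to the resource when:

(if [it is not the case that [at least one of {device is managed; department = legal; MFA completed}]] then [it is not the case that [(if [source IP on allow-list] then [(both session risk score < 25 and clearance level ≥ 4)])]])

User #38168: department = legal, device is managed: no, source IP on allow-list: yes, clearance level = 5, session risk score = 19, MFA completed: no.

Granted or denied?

Granted

Atomic conditions:
  device is managed: no → false
  department = legal: legal == legal is true
  MFA completed: no → false
  source IP on allow-list: yes → true
  session risk score < 25: 19 < 25 is true
  clearance level ≥ 4: 5 ≥ 4 is true
Combine:
[1.1] false OR true OR false = true
[1] NOT true = false
[2.1.2] true AND true = true
[2.1] true → true = true
[2] NOT true = false
[root] false → false (antecedent false ⇒ implication holds) = true
Overall: true → granted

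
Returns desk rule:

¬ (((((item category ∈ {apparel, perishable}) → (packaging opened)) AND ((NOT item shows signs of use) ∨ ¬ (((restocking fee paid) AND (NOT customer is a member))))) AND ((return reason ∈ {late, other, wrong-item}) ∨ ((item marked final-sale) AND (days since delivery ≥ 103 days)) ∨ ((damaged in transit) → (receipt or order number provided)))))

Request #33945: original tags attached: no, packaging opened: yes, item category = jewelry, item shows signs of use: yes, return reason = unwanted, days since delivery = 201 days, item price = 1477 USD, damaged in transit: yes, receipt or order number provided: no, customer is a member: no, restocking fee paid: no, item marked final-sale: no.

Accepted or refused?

Accepted

Atomic conditions:
  item category ∈ {apparel, perishable}: jewelry is not in the set → false
  packaging opened: yes → true
  NOT item shows signs of use: yes → false
  restocking fee paid: no → false
  NOT customer is a member: no → true
  return reason ∈ {late, other, wrong-item}: unwanted is not in the set → false
  item marked final-sale: no → false
  days since delivery ≥ 103 days: 201 ≥ 103 is true
  damaged in transit: yes → true
  receipt or order number provided: no → false
Combine:
[1.1.1] false → true (antecedent false ⇒ implication holds) = true
[1.1.2.2.1] false AND true = false
[1.1.2.2] NOT false = true
[1.1.2] false OR true = true
[1.1] true AND true = true
[1.2.2] false AND true = false
[1.2.3] true → false = false
[1.2] false OR false OR false = false
[1] true AND false = false
[root] NOT false = true
Overall: true → accepted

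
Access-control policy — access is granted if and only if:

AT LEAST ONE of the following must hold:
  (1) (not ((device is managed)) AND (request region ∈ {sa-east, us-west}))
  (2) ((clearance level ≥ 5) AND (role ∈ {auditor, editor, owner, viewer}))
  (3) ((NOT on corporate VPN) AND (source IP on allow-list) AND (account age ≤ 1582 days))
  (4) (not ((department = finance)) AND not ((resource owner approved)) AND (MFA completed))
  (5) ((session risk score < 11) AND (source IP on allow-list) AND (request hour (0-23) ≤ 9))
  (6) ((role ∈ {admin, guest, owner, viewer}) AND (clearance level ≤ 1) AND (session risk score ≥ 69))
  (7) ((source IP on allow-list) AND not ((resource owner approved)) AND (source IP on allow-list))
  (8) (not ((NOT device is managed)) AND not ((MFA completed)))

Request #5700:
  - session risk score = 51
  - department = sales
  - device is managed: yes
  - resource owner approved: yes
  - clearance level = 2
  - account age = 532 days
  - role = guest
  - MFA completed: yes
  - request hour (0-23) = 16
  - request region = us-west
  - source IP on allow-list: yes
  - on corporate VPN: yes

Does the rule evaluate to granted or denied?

Denied

Atomic conditions:
  device is managed: yes → true
  request region ∈ {sa-east, us-west}: us-west is in the set → true
  clearance level ≥ 5: 2 ≥ 5 is false
  role ∈ {auditor, editor, owner, viewer}: guest is not in the set → false
  NOT on corporate VPN: yes → false
  source IP on allow-list: yes → true
  account age ≤ 1582 days: 532 ≤ 1582 is true
  department = finance: sales == finance is false
  resource owner approved: yes → true
  MFA completed: yes → true
  session risk score < 11: 51 < 11 is false
  request hour (0-23) ≤ 9: 16 ≤ 9 is false
  role ∈ {admin, guest, owner, viewer}: guest is in the set → true
  clearance level ≤ 1: 2 ≤ 1 is false
  session risk score ≥ 69: 51 ≥ 69 is false
  NOT device is managed: yes → false
Combine:
[1.1] NOT true = false
[1] false AND true = false
[2] false AND false = false
[3] false AND true AND true = false
[4.1] NOT false = true
[4.2] NOT true = false
[4] true AND false AND true = false
[5] false AND true AND false = false
[6] true AND false AND false = false
[7.2] NOT true = false
[7] true AND false AND true = false
[8.1] NOT false = true
[8.2] NOT true = false
[8] true AND false = false
[root] false OR false OR false OR false OR false OR false OR false OR false = false
Overall: false → denied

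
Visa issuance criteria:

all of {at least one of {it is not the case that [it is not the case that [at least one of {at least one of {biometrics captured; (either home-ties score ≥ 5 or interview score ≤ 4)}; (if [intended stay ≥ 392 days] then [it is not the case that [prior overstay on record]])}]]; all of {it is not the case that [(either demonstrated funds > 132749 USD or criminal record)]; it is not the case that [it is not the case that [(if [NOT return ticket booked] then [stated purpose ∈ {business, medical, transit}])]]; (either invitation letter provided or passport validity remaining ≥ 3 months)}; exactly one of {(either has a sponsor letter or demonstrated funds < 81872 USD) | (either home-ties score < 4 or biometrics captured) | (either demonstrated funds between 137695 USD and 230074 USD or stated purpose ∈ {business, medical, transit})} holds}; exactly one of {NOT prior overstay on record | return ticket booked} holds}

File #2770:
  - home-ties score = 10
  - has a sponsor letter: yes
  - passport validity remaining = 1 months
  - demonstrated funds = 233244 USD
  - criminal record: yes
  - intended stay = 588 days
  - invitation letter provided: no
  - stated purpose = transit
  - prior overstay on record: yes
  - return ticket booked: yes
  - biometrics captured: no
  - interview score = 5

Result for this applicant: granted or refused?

Granted

Atomic conditions:
  biometrics captured: no → false
  home-ties score ≥ 5: 10 ≥ 5 is true
  interview score ≤ 4: 5 ≤ 4 is false
  intended stay ≥ 392 days: 588 ≥ 392 is true
  prior overstay on record: yes → true
  demonstrated funds > 132749 USD: 233244 > 132749 is true
  criminal record: yes → true
  NOT return ticket booked: yes → false
  stated purpose ∈ {business, medical, transit}: transit is in the set → true
  invitation letter provided: no → false
  passport validity remaining ≥ 3 months: 1 ≥ 3 is false
  has a sponsor letter: yes → true
  demonstrated funds < 81872 USD: 233244 < 81872 is false
  home-ties score < 4: 10 < 4 is false
  demonstrated funds between 137695 USD and 230074 USD: 233244 in [137695, 230074] is false
  NOT prior overstay on record: yes → false
  return ticket booked: yes → true
Combine:
[1.1.1.1.1.2] true OR false = true
[1.1.1.1.1] false OR true = true
[1.1.1.1.2.2] NOT true = false
[1.1.1.1.2] true → false = false
[1.1.1.1] true OR false = true
[1.1.1] NOT true = false
[1.1] NOT false = true
[1.2.1.1] true OR true = true
[1.2.1] NOT true = false
[1.2.2.1.1] false → true (antecedent false ⇒ implication holds) = true
[1.2.2.1] NOT true = false
[1.2.2] NOT false = true
[1.2.3] false OR false = false
[1.2] false AND true AND false = false
[1.3.1] true OR false = true
[1.3.2] false OR false = false
[1.3.3] false OR true = true
[1.3] exactly-one(true, false, true) = false
[1] true OR false OR false = true
[2] exactly-one(false, true) = true
[root] true AND true = true
Overall: true → granted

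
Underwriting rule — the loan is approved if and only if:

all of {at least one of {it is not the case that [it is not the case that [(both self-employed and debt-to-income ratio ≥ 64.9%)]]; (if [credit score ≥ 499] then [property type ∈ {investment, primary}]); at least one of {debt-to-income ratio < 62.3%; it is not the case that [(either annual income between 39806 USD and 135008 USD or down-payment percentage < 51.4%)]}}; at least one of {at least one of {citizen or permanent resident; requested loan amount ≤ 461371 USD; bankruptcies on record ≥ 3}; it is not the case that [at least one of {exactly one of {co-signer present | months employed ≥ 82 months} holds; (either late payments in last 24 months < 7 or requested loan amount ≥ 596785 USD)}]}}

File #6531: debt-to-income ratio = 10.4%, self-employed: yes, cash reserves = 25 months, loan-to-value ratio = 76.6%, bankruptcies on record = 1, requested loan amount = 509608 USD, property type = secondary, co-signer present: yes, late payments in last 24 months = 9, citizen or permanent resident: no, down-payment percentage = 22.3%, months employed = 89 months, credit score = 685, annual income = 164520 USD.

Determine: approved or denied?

Atomic conditions:
  self-employed: yes → true
  debt-to-income ratio ≥ 64.9%: 10.4 ≥ 64.9 is false
  credit score ≥ 499: 685 ≥ 499 is true
  property type ∈ {investment, primary}: secondary is not in the set → false
  debt-to-income ratio < 62.3%: 10.4 < 62.3 is true
  annual income between 39806 USD and 135008 USD: 164520 in [39806, 135008] is false
  down-payment percentage < 51.4%: 22.3 < 51.4 is true
  citizen or permanent resident: no → false
  requested loan amount ≤ 461371 USD: 509608 ≤ 461371 is false
  bankruptcies on record ≥ 3: 1 ≥ 3 is false
  co-signer present: yes → true
  months employed ≥ 82 months: 89 ≥ 82 is true
  late payments in last 24 months < 7: 9 < 7 is false
  requested loan amount ≥ 596785 USD: 509608 ≥ 596785 is false
Combine:
[1.1.1.1] true AND false = false
[1.1.1] NOT false = true
[1.1] NOT true = false
[1.2] true → false = false
[1.3.2.1] false OR true = true
[1.3.2] NOT true = false
[1.3] true OR false = true
[1] false OR false OR true = true
[2.1] false OR false OR false = false
[2.2.1.1] exactly-one(true, true) = false
[2.2.1.2] false OR false = false
[2.2.1] false OR false = false
[2.2] NOT false = true
[2] false OR true = true
[root] true AND true = true
Overall: true → approved

Approved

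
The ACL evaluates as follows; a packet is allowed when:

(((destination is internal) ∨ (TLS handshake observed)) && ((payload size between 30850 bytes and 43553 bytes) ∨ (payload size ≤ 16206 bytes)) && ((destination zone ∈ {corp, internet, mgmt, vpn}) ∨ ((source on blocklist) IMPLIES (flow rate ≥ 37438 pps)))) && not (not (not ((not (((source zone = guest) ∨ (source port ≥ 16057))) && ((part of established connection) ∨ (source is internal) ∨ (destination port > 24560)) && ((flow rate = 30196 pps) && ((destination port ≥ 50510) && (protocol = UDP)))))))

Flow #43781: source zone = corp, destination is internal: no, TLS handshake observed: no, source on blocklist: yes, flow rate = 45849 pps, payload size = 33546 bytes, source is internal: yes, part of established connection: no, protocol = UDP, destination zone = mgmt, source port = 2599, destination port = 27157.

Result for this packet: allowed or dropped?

Dropped

Atomic conditions:
  destination is internal: no → false
  TLS handshake observed: no → false
  payload size between 30850 bytes and 43553 bytes: 33546 in [30850, 43553] is true
  payload size ≤ 16206 bytes: 33546 ≤ 16206 is false
  destination zone ∈ {corp, internet, mgmt, vpn}: mgmt is in the set → true
  source on blocklist: yes → true
  flow rate ≥ 37438 pps: 45849 ≥ 37438 is true
  source zone = guest: corp == guest is false
  source port ≥ 16057: 2599 ≥ 16057 is false
  part of established connection: no → false
  source is internal: yes → true
  destination port > 24560: 27157 > 24560 is true
  flow rate = 30196 pps: 45849 == 30196 is false
  destination port ≥ 50510: 27157 ≥ 50510 is false
  protocol = UDP: UDP == UDP is true
Combine:
[1.1] false OR false = false
[1.2] true OR false = true
[1.3.2] true → true = true
[1.3] true OR true = true
[1] false AND true AND true = false
[2.1.1.1.1.1] false OR false = false
[2.1.1.1.1] NOT false = true
[2.1.1.1.2] false OR true OR true = true
[2.1.1.1.3.2] false AND true = false
[2.1.1.1.3] false AND false = false
[2.1.1.1] true AND true AND false = false
[2.1.1] NOT false = true
[2.1] NOT true = false
[2] NOT false = true
[root] false AND true = false
Overall: false → dropped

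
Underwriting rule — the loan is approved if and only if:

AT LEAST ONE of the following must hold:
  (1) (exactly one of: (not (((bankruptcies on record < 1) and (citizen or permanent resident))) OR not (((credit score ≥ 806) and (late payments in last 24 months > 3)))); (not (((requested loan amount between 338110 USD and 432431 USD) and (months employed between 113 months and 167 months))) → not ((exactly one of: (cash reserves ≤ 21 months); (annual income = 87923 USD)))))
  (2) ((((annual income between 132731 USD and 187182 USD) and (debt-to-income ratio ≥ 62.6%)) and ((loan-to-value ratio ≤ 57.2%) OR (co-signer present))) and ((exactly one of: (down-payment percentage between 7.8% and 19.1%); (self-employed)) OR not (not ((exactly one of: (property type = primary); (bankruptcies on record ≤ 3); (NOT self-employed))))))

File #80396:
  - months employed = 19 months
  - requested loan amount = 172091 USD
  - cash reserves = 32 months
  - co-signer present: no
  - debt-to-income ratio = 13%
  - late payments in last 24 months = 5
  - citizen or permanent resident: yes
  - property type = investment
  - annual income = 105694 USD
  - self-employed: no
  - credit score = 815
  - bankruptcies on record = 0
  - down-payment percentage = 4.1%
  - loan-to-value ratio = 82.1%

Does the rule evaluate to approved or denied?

Atomic conditions:
  bankruptcies on record < 1: 0 < 1 is true
  citizen or permanent resident: yes → true
  credit score ≥ 806: 815 ≥ 806 is true
  late payments in last 24 months > 3: 5 > 3 is true
  requested loan amount between 338110 USD and 432431 USD: 172091 in [338110, 432431] is false
  months employed between 113 months and 167 months: 19 in [113, 167] is false
  cash reserves ≤ 21 months: 32 ≤ 21 is false
  annual income = 87923 USD: 105694 == 87923 is false
  annual income between 132731 USD and 187182 USD: 105694 in [132731, 187182] is false
  debt-to-income ratio ≥ 62.6%: 13 ≥ 62.6 is false
  loan-to-value ratio ≤ 57.2%: 82.1 ≤ 57.2 is false
  co-signer present: no → false
  down-payment percentage between 7.8% and 19.1%: 4.1 in [7.8, 19.1] is false
  self-employed: no → false
  property type = primary: investment == primary is false
  bankruptcies on record ≤ 3: 0 ≤ 3 is true
  NOT self-employed: no → true
Combine:
[1.1.1.1] true AND true = true
[1.1.1] NOT true = false
[1.1.2.1] true AND true = true
[1.1.2] NOT true = false
[1.1] false OR false = false
[1.2.1.1] false AND false = false
[1.2.1] NOT false = true
[1.2.2.1] exactly-one(false, false) = false
[1.2.2] NOT false = true
[1.2] true → true = true
[1] exactly-one(false, true) = true
[2.1.1] false AND false = false
[2.1.2] false OR false = false
[2.1] false AND false = false
[2.2.1] exactly-one(false, false) = false
[2.2.2.1.1] exactly-one(false, true, true) = false
[2.2.2.1] NOT false = true
[2.2.2] NOT true = false
[2.2] false OR false = false
[2] false AND false = false
[root] true OR false = true
Overall: true → approved

Approved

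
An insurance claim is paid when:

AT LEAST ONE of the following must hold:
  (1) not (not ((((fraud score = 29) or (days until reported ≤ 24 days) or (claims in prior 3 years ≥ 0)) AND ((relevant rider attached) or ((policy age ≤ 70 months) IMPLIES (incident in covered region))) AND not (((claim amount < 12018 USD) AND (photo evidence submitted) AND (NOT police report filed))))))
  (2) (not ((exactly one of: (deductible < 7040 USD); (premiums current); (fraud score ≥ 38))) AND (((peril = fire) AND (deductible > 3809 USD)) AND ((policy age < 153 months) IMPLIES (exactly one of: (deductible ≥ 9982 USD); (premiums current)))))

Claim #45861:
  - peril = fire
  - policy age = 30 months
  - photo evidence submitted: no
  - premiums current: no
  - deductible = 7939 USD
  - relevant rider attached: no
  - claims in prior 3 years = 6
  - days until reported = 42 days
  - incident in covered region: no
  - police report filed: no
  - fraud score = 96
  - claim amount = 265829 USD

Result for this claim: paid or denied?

Denied

Atomic conditions:
  fraud score = 29: 96 == 29 is false
  days until reported ≤ 24 days: 42 ≤ 24 is false
  claims in prior 3 years ≥ 0: 6 ≥ 0 is true
  relevant rider attached: no → false
  policy age ≤ 70 months: 30 ≤ 70 is true
  incident in covered region: no → false
  claim amount < 12018 USD: 265829 < 12018 is false
  photo evidence submitted: no → false
  NOT police report filed: no → true
  deductible < 7040 USD: 7939 < 7040 is false
  premiums current: no → false
  fraud score ≥ 38: 96 ≥ 38 is true
  peril = fire: fire == fire is true
  deductible > 3809 USD: 7939 > 3809 is true
  policy age < 153 months: 30 < 153 is true
  deductible ≥ 9982 USD: 7939 ≥ 9982 is false
Combine:
[1.1.1.1] false OR false OR true = true
[1.1.1.2.2] true → false = false
[1.1.1.2] false OR false = false
[1.1.1.3.1] false AND false AND true = false
[1.1.1.3] NOT false = true
[1.1.1] true AND false AND true = false
[1.1] NOT false = true
[1] NOT true = false
[2.1.1] exactly-one(false, false, true) = true
[2.1] NOT true = false
[2.2.1] true AND true = true
[2.2.2.2] exactly-one(false, false) = false
[2.2.2] true → false = false
[2.2] true AND false = false
[2] false AND false = false
[root] false OR false = false
Overall: false → denied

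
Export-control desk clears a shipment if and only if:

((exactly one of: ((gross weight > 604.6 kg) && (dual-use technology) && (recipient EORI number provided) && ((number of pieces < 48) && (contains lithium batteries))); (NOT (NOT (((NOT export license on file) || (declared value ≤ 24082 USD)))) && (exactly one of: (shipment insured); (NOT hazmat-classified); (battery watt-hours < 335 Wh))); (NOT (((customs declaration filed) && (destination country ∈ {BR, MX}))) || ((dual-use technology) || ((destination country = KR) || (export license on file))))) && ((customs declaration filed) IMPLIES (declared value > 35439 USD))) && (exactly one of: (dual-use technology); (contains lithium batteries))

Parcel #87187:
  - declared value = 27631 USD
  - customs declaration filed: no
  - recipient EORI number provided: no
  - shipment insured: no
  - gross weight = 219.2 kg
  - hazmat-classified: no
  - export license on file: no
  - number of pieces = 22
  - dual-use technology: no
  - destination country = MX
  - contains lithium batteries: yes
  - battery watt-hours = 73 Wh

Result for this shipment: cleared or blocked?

Atomic conditions:
  gross weight > 604.6 kg: 219.2 > 604.6 is false
  dual-use technology: no → false
  recipient EORI number provided: no → false
  number of pieces < 48: 22 < 48 is true
  contains lithium batteries: yes → true
  NOT export license on file: no → true
  declared value ≤ 24082 USD: 27631 ≤ 24082 is false
  shipment insured: no → false
  NOT hazmat-classified: no → true
  battery watt-hours < 335 Wh: 73 < 335 is true
  customs declaration filed: no → false
  destination country ∈ {BR, MX}: MX is in the set → true
  destination country = KR: MX == KR is false
  export license on file: no → false
  declared value > 35439 USD: 27631 > 35439 is false
Combine:
[1.1.1.4] true AND true = true
[1.1.1] false AND false AND false AND true = false
[1.1.2.1.1.1] true OR false = true
[1.1.2.1.1] NOT true = false
[1.1.2.1] NOT false = true
[1.1.2.2] exactly-one(false, true, true) = false
[1.1.2] true AND false = false
[1.1.3.1.1] false AND true = false
[1.1.3.1] NOT false = true
[1.1.3.2.2] false OR false = false
[1.1.3.2] false OR false = false
[1.1.3] true OR false = true
[1.1] exactly-one(false, false, true) = true
[1.2] false → false (antecedent false ⇒ implication holds) = true
[1] true AND true = true
[2] exactly-one(false, true) = true
[root] true AND true = true
Overall: true → cleared

Cleared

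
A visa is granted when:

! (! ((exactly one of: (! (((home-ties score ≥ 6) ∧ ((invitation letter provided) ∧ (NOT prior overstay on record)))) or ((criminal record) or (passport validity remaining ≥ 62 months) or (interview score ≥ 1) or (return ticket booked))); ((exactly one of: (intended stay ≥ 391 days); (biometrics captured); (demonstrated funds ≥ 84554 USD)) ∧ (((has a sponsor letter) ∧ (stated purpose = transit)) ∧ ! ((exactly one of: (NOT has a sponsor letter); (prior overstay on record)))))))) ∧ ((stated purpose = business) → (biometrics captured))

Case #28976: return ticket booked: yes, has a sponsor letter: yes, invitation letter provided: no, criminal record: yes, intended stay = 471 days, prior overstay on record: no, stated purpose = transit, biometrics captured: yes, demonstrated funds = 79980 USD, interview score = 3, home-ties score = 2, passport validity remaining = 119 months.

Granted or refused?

Granted

Atomic conditions:
  home-ties score ≥ 6: 2 ≥ 6 is false
  invitation letter provided: no → false
  NOT prior overstay on record: no → true
  criminal record: yes → true
  passport validity remaining ≥ 62 months: 119 ≥ 62 is true
  interview score ≥ 1: 3 ≥ 1 is true
  return ticket booked: yes → true
  intended stay ≥ 391 days: 471 ≥ 391 is true
  biometrics captured: yes → true
  demonstrated funds ≥ 84554 USD: 79980 ≥ 84554 is false
  has a sponsor letter: yes → true
  stated purpose = transit: transit == transit is true
  NOT has a sponsor letter: yes → false
  prior overstay on record: no → false
  stated purpose = business: transit == business is false
Combine:
[1.1.1.1.1.1.2] false AND true = false
[1.1.1.1.1.1] false AND false = false
[1.1.1.1.1] NOT false = true
[1.1.1.1.2] true OR true OR true OR true = true
[1.1.1.1] true OR true = true
[1.1.1.2.1] exactly-one(true, true, false) = false
[1.1.1.2.2.1] true AND true = true
[1.1.1.2.2.2.1] exactly-one(false, false) = false
[1.1.1.2.2.2] NOT false = true
[1.1.1.2.2] true AND true = true
[1.1.1.2] false AND true = false
[1.1.1] exactly-one(true, false) = true
[1.1] NOT true = false
[1] NOT false = true
[2] false → true (antecedent false ⇒ implication holds) = true
[root] true AND true = true
Overall: true → granted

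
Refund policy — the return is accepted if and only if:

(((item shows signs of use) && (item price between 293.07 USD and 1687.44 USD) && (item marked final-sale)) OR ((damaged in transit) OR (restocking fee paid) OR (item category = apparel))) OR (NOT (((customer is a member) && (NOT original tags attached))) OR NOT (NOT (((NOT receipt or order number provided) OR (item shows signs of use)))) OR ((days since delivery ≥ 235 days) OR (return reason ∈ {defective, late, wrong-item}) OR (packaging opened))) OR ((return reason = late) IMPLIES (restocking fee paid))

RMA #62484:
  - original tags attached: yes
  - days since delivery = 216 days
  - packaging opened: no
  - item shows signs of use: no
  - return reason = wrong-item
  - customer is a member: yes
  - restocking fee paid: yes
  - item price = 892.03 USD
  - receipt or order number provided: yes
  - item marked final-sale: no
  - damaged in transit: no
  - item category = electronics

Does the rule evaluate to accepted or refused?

Atomic conditions:
  item shows signs of use: no → false
  item price between 293.07 USD and 1687.44 USD: 892.03 in [293.07, 1687.44] is true
  item marked final-sale: no → false
  damaged in transit: no → false
  restocking fee paid: yes → true
  item category = apparel: electronics == apparel is false
  customer is a member: yes → true
  NOT original tags attached: yes → false
  NOT receipt or order number provided: yes → false
  days since delivery ≥ 235 days: 216 ≥ 235 is false
  return reason ∈ {defective, late, wrong-item}: wrong-item is in the set → true
  packaging opened: no → false
  return reason = late: wrong-item == late is false
Combine:
[1.1] false AND true AND false = false
[1.2] false OR true OR false = true
[1] false OR true = true
[2.1.1] true AND false = false
[2.1] NOT false = true
[2.2.1.1] false OR false = false
[2.2.1] NOT false = true
[2.2] NOT true = false
[2.3] false OR true OR false = true
[2] true OR false OR true = true
[3] false → true (antecedent false ⇒ implication holds) = true
[root] true OR true OR true = true
Overall: true → accepted

Accepted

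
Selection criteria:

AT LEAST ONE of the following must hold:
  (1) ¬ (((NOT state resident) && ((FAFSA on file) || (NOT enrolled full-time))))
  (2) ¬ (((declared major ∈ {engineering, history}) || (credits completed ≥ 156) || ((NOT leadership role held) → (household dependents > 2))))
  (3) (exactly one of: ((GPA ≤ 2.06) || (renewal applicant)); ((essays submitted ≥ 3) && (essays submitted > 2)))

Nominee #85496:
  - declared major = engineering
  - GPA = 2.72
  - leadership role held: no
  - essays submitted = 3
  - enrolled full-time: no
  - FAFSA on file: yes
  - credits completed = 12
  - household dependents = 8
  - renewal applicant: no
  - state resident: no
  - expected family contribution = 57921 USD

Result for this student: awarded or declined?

Awarded

Atomic conditions:
  NOT state resident: no → true
  FAFSA on file: yes → true
  NOT enrolled full-time: no → true
  declared major ∈ {engineering, history}: engineering is in the set → true
  credits completed ≥ 156: 12 ≥ 156 is false
  NOT leadership role held: no → true
  household dependents > 2: 8 > 2 is true
  GPA ≤ 2.06: 2.72 ≤ 2.06 is false
  renewal applicant: no → false
  essays submitted ≥ 3: 3 ≥ 3 is true
  essays submitted > 2: 3 > 2 is true
Combine:
[1.1.2] true OR true = true
[1.1] true AND true = true
[1] NOT true = false
[2.1.3] true → true = true
[2.1] true OR false OR true = true
[2] NOT true = false
[3.1] false OR false = false
[3.2] true AND true = true
[3] exactly-one(false, true) = true
[root] false OR false OR true = true
Overall: true → awarded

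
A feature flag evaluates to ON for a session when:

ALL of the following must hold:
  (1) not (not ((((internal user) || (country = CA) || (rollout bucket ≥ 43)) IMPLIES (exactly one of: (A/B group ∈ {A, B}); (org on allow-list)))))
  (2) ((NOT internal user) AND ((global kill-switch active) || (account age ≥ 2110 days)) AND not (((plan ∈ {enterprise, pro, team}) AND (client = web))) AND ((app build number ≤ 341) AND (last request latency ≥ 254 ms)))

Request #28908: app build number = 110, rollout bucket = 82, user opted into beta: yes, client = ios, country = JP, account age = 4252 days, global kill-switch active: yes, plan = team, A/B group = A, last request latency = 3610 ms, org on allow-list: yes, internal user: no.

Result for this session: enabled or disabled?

Atomic conditions:
  internal user: no → false
  country = CA: JP == CA is false
  rollout bucket ≥ 43: 82 ≥ 43 is true
  A/B group ∈ {A, B}: A is in the set → true
  org on allow-list: yes → true
  NOT internal user: no → true
  global kill-switch active: yes → true
  account age ≥ 2110 days: 4252 ≥ 2110 is true
  plan ∈ {enterprise, pro, team}: team is in the set → true
  client = web: ios == web is false
  app build number ≤ 341: 110 ≤ 341 is true
  last request latency ≥ 254 ms: 3610 ≥ 254 is true
Combine:
[1.1.1.1] false OR false OR true = true
[1.1.1.2] exactly-one(true, true) = false
[1.1.1] true → false = false
[1.1] NOT false = true
[1] NOT true = false
[2.2] true OR true = true
[2.3.1] true AND false = false
[2.3] NOT false = true
[2.4] true AND true = true
[2] true AND true AND true AND true = true
[root] false AND true = false
Overall: false → disabled

Disabled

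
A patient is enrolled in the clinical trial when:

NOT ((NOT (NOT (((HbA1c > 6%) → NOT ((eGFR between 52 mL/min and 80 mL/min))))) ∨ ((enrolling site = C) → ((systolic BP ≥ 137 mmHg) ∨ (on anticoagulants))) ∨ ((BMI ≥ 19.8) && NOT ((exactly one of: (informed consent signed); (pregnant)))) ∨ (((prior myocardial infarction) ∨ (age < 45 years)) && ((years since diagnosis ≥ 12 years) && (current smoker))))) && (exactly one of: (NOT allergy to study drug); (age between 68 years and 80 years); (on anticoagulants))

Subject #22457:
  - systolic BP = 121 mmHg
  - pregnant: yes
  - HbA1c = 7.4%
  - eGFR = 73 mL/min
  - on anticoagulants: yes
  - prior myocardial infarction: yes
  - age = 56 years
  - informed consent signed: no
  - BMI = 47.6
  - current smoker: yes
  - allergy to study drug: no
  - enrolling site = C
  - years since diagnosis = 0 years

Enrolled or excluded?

Atomic conditions:
  HbA1c > 6%: 7.4 > 6 is true
  eGFR between 52 mL/min and 80 mL/min: 73 in [52, 80] is true
  enrolling site = C: C == C is true
  systolic BP ≥ 137 mmHg: 121 ≥ 137 is false
  on anticoagulants: yes → true
  BMI ≥ 19.8: 47.6 ≥ 19.8 is true
  informed consent signed: no → false
  pregnant: yes → true
  prior myocardial infarction: yes → true
  age < 45 years: 56 < 45 is false
  years since diagnosis ≥ 12 years: 0 ≥ 12 is false
  current smoker: yes → true
  NOT allergy to study drug: no → true
  age between 68 years and 80 years: 56 in [68, 80] is false
Combine:
[1.1.1.1.1.2] NOT true = false
[1.1.1.1.1] true → false = false
[1.1.1.1] NOT false = true
[1.1.1] NOT true = false
[1.1.2.2] false OR true = true
[1.1.2] true → true = true
[1.1.3.2.1] exactly-one(false, true) = true
[1.1.3.2] NOT true = false
[1.1.3] true AND false = false
[1.1.4.1] true OR false = true
[1.1.4.2] false AND true = false
[1.1.4] true AND false = false
[1.1] false OR true OR false OR false = true
[1] NOT true = false
[2] exactly-one(true, false, true) = false
[root] false AND false = false
Overall: false → excluded

Excluded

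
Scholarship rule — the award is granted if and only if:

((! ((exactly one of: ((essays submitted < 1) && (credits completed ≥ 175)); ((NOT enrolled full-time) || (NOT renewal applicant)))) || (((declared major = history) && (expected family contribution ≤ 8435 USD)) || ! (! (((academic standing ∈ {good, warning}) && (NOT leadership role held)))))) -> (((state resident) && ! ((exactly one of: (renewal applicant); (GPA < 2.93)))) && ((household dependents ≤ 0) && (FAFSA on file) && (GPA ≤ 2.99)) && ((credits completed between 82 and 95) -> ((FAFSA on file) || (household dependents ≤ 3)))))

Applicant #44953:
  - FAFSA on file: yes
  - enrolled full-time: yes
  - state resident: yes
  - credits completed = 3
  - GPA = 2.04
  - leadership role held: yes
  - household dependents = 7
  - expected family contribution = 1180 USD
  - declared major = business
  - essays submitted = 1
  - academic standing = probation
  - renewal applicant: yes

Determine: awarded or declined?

Atomic conditions:
  essays submitted < 1: 1 < 1 is false
  credits completed ≥ 175: 3 ≥ 175 is false
  NOT enrolled full-time: yes → false
  NOT renewal applicant: yes → false
  declared major = history: business == history is false
  expected family contribution ≤ 8435 USD: 1180 ≤ 8435 is true
  academic standing ∈ {good, warning}: probation is not in the set → false
  NOT leadership role held: yes → false
  state resident: yes → true
  renewal applicant: yes → true
  GPA < 2.93: 2.04 < 2.93 is true
  household dependents ≤ 0: 7 ≤ 0 is false
  FAFSA on file: yes → true
  GPA ≤ 2.99: 2.04 ≤ 2.99 is true
  credits completed between 82 and 95: 3 in [82, 95] is false
  household dependents ≤ 3: 7 ≤ 3 is false
Combine:
[1.1.1.1] false AND false = false
[1.1.1.2] false OR false = false
[1.1.1] exactly-one(false, false) = false
[1.1] NOT false = true
[1.2.1] false AND true = false
[1.2.2.1.1] false AND false = false
[1.2.2.1] NOT false = true
[1.2.2] NOT true = false
[1.2] false OR false = false
[1] true OR false = true
[2.1.2.1] exactly-one(true, true) = false
[2.1.2] NOT false = true
[2.1] true AND true = true
[2.2] false AND true AND true = false
[2.3.2] true OR false = true
[2.3] false → true (antecedent false ⇒ implication holds) = true
[2] true AND false AND true = false
[root] true → false = false
Overall: false → declined

Declined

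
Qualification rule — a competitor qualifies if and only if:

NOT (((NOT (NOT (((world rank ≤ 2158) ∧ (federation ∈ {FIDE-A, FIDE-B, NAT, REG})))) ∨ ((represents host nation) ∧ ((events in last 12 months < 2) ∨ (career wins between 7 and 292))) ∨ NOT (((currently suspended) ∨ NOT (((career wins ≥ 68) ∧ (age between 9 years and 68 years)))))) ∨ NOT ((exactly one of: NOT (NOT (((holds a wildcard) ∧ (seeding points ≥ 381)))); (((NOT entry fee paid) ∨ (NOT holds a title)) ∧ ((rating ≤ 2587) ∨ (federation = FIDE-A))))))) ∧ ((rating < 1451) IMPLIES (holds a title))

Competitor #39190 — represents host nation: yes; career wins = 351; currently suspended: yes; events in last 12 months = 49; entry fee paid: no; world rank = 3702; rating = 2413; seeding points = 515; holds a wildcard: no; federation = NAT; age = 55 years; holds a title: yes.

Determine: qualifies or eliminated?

Atomic conditions:
  world rank ≤ 2158: 3702 ≤ 2158 is false
  federation ∈ {FIDE-A, FIDE-B, NAT, REG}: NAT is in the set → true
  represents host nation: yes → true
  events in last 12 months < 2: 49 < 2 is false
  career wins between 7 and 292: 351 in [7, 292] is false
  currently suspended: yes → true
  career wins ≥ 68: 351 ≥ 68 is true
  age between 9 years and 68 years: 55 in [9, 68] is true
  holds a wildcard: no → false
  seeding points ≥ 381: 515 ≥ 381 is true
  NOT entry fee paid: no → true
  NOT holds a title: yes → false
  rating ≤ 2587: 2413 ≤ 2587 is true
  federation = FIDE-A: NAT == FIDE-A is false
  rating < 1451: 2413 < 1451 is false
  holds a title: yes → true
Combine:
[1.1.1.1.1.1] false AND true = false
[1.1.1.1.1] NOT false = true
[1.1.1.1] NOT true = false
[1.1.1.2.2] false OR false = false
[1.1.1.2] true AND false = false
[1.1.1.3.1.2.1] true AND true = true
[1.1.1.3.1.2] NOT true = false
[1.1.1.3.1] true OR false = true
[1.1.1.3] NOT true = false
[1.1.1] false OR false OR false = false
[1.1.2.1.1.1.1] false AND true = false
[1.1.2.1.1.1] NOT false = true
[1.1.2.1.1] NOT true = false
[1.1.2.1.2.1] true OR false = true
[1.1.2.1.2.2] true OR false = true
[1.1.2.1.2] true AND true = true
[1.1.2.1] exactly-one(false, true) = true
[1.1.2] NOT true = false
[1.1] false OR false = false
[1] NOT false = true
[2] false → true (antecedent false ⇒ implication holds) = true
[root] true AND true = true
Overall: true → qualifies

Qualifies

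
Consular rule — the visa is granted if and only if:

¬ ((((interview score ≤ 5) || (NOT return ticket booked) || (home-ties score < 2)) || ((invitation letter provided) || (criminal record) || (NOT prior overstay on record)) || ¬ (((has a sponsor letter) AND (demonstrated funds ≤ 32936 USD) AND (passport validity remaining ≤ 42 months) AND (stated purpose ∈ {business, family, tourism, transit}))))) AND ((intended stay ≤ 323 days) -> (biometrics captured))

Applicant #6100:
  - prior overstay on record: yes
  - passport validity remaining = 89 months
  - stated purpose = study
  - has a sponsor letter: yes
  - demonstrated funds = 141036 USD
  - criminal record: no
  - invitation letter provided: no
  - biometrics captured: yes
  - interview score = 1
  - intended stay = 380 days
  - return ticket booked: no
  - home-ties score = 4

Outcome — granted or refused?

Refused

Atomic conditions:
  interview score ≤ 5: 1 ≤ 5 is true
  NOT return ticket booked: no → true
  home-ties score < 2: 4 < 2 is false
  invitation letter provided: no → false
  criminal record: no → false
  NOT prior overstay on record: yes → false
  has a sponsor letter: yes → true
  demonstrated funds ≤ 32936 USD: 141036 ≤ 32936 is false
  passport validity remaining ≤ 42 months: 89 ≤ 42 is false
  stated purpose ∈ {business, family, tourism, transit}: study is not in the set → false
  intended stay ≤ 323 days: 380 ≤ 323 is false
  biometrics captured: yes → true
Combine:
[1.1.1] true OR true OR false = true
[1.1.2] false OR false OR false = false
[1.1.3.1] true AND false AND false AND false = false
[1.1.3] NOT false = true
[1.1] true OR false OR true = true
[1] NOT true = false
[2] false → true (antecedent false ⇒ implication holds) = true
[root] false AND true = false
Overall: false → refused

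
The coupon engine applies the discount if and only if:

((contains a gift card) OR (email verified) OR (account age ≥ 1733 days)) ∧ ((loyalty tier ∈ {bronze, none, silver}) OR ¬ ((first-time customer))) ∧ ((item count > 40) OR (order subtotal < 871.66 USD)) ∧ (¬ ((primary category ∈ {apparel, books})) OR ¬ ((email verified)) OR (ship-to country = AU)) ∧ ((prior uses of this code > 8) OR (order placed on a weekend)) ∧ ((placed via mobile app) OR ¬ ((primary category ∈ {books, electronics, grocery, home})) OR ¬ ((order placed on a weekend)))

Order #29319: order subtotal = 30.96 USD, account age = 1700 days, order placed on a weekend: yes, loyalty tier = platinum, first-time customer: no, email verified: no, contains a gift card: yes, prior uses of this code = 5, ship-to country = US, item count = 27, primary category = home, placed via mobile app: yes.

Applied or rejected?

Applied

Atomic conditions:
  contains a gift card: yes → true
  email verified: no → false
  account age ≥ 1733 days: 1700 ≥ 1733 is false
  loyalty tier ∈ {bronze, none, silver}: platinum is not in the set → false
  first-time customer: no → false
  item count > 40: 27 > 40 is false
  order subtotal < 871.66 USD: 30.96 < 871.66 is true
  primary category ∈ {apparel, books}: home is not in the set → false
  ship-to country = AU: US == AU is false
  prior uses of this code > 8: 5 > 8 is false
  order placed on a weekend: yes → true
  placed via mobile app: yes → true
  primary category ∈ {books, electronics, grocery, home}: home is in the set → true
Combine:
[1] true OR false OR false = true
[2.2] NOT false = true
[2] false OR true = true
[3] false OR true = true
[4.1] NOT false = true
[4.2] NOT false = true
[4] true OR true OR false = true
[5] false OR true = true
[6.2] NOT true = false
[6.3] NOT true = false
[6] true OR false OR false = true
[root] true AND true AND true AND true AND true AND true = true
Overall: true → applied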